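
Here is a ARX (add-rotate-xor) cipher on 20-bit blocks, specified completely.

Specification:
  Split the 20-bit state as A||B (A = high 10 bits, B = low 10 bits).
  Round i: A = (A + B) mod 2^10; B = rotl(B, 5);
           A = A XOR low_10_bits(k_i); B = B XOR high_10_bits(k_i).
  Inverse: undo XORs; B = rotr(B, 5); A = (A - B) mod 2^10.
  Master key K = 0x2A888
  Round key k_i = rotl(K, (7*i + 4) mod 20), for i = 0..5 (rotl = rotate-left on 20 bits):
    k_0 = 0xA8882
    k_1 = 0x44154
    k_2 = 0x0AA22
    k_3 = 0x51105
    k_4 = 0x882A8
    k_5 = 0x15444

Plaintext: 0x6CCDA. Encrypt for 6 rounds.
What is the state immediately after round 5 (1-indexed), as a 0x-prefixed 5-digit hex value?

0x9856C

s_0 = plaintext = 0x6CCDA
s_1 = Round(s_0, k_0) = 0x83DE4
s_2 = Round(s_1, k_1) = 0xA9D9F
s_3 = Round(s_2, k_2) = 0x993C6
s_4 = Round(s_3, k_3) = 0xCBD9A
s_5 = Round(s_4, k_4) = 0x9856C
s_6 = Round(s_5, k_5) = 0xE25DE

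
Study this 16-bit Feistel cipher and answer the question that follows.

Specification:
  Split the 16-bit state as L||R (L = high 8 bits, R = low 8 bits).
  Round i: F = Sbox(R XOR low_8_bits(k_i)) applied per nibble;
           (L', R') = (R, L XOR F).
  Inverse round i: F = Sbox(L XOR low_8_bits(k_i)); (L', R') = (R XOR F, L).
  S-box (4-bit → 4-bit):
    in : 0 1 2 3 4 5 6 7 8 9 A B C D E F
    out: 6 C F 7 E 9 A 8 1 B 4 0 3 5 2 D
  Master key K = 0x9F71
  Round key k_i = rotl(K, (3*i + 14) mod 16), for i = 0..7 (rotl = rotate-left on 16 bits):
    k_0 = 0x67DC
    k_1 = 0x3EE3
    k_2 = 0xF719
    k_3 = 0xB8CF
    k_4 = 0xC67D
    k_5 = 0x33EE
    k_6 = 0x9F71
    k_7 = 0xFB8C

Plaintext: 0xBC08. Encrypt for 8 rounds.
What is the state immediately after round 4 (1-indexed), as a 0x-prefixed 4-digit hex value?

s_0 = plaintext = 0xBC08
s_1 = Round(s_0, k_0) = 0x08E2
s_2 = Round(s_1, k_1) = 0xE264
s_3 = Round(s_2, k_2) = 0x6467
s_4 = Round(s_3, k_3) = 0x6725
s_5 = Round(s_4, k_4) = 0x25F6
s_6 = Round(s_5, k_5) = 0xF6E4
s_7 = Round(s_6, k_6) = 0xE44F
s_8 = Round(s_7, k_7) = 0x4FD3

0x6725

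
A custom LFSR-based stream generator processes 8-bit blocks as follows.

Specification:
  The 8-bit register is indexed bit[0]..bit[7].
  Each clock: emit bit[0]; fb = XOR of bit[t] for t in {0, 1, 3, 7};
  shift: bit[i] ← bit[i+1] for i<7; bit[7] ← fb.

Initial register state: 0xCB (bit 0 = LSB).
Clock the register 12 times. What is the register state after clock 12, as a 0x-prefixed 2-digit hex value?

0xF5

reg_0 = 0xCB
clock 1: out=1, reg = 0x65
clock 2: out=1, reg = 0xB2
clock 3: out=0, reg = 0x59
clock 4: out=1, reg = 0x2C
clock 5: out=0, reg = 0x96
clock 6: out=0, reg = 0x4B
clock 7: out=1, reg = 0xA5
clock 8: out=1, reg = 0x52
clock 9: out=0, reg = 0xA9
clock 10: out=1, reg = 0xD4
clock 11: out=0, reg = 0xEA
clock 12: out=0, reg = 0xF5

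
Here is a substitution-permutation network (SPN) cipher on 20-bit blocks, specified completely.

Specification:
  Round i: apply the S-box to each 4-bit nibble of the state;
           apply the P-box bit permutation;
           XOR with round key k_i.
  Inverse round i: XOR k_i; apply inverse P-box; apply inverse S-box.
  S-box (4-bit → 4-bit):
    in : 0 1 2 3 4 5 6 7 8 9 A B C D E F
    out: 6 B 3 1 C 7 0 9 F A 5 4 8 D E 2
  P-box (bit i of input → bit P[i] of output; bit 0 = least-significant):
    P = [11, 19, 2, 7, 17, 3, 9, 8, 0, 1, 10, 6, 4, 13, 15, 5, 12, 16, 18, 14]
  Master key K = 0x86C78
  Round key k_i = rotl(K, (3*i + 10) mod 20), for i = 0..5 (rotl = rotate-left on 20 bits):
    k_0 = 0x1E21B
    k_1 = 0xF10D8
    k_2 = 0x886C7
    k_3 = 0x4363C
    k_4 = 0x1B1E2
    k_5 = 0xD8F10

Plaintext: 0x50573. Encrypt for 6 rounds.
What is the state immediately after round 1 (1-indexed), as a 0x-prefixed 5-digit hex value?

0x65F18

s_0 = plaintext = 0x50573
s_1 = Round(s_0, k_0) = 0x65F18
s_2 = Round(s_1, k_1) = 0x5B946
s_3 = Round(s_2, k_2) = 0xD1585
s_4 = Round(s_3, k_3) = 0xA4903
s_5 = Round(s_4, k_4) = 0x52B88
s_6 = Round(s_5, k_5) = 0x2B08C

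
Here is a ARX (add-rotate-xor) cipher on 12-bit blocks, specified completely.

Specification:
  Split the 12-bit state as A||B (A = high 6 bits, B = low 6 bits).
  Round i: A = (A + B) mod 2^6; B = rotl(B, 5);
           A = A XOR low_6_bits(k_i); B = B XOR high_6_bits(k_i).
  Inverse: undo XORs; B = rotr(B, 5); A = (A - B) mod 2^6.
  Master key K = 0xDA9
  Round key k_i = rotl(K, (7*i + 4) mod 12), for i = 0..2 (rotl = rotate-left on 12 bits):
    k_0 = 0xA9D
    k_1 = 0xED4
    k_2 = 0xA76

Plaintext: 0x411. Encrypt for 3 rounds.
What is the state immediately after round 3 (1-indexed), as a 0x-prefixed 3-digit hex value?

s_0 = plaintext = 0x411
s_1 = Round(s_0, k_0) = 0xF02
s_2 = Round(s_1, k_1) = 0xABA
s_3 = Round(s_2, k_2) = 0x4B4

0x4B4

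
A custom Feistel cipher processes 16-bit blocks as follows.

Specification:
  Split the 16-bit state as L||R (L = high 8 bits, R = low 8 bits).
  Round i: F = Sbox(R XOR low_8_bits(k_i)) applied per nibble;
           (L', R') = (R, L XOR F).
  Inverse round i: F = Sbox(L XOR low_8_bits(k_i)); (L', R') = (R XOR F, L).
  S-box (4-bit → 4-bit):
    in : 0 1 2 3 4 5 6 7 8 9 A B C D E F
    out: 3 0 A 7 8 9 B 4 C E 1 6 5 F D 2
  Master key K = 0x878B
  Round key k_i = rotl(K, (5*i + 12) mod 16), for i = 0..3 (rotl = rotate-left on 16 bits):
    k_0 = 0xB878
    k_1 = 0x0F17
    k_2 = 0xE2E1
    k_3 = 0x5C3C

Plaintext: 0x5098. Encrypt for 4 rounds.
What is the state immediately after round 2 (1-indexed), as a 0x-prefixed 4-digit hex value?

s_0 = plaintext = 0x5098
s_1 = Round(s_0, k_0) = 0x9883
s_2 = Round(s_1, k_1) = 0x8370
s_3 = Round(s_2, k_2) = 0x7063
s_4 = Round(s_3, k_3) = 0x63E2

0x8370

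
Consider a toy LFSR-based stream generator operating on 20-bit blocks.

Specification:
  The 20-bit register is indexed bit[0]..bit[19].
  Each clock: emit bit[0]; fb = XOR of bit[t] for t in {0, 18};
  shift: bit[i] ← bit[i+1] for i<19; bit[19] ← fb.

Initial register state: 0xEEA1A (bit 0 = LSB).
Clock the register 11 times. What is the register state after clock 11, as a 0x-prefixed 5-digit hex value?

0x15BDD

reg_0 = 0xEEA1A
clock 1: out=0, reg = 0xF750D
clock 2: out=1, reg = 0x7BA86
clock 3: out=0, reg = 0xBDD43
clock 4: out=1, reg = 0xDEEA1
clock 5: out=1, reg = 0x6F750
clock 6: out=0, reg = 0xB7BA8
clock 7: out=0, reg = 0x5BDD4
clock 8: out=0, reg = 0xADEEA
clock 9: out=0, reg = 0x56F75
clock 10: out=1, reg = 0x2B7BA
clock 11: out=0, reg = 0x15BDD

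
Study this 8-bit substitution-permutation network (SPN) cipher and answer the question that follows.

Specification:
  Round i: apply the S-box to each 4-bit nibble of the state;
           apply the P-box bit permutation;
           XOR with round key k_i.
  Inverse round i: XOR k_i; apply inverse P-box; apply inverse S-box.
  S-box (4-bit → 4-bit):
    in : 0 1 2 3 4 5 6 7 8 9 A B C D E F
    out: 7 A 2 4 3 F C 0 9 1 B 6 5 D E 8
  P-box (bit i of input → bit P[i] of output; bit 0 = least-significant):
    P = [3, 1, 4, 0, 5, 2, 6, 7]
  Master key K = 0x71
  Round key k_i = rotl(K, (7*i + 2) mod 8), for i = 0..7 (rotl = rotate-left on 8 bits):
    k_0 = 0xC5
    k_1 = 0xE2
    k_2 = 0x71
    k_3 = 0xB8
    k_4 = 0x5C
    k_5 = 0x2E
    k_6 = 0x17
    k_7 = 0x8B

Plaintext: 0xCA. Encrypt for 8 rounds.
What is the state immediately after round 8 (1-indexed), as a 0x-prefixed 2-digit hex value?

s_0 = plaintext = 0xCA
s_1 = Round(s_0, k_0) = 0xAE
s_2 = Round(s_1, k_1) = 0x55
s_3 = Round(s_2, k_2) = 0x8E
s_4 = Round(s_3, k_3) = 0x0B
s_5 = Round(s_4, k_4) = 0x2A
s_6 = Round(s_5, k_5) = 0x21
s_7 = Round(s_6, k_6) = 0x10
s_8 = Round(s_7, k_7) = 0x15

0x15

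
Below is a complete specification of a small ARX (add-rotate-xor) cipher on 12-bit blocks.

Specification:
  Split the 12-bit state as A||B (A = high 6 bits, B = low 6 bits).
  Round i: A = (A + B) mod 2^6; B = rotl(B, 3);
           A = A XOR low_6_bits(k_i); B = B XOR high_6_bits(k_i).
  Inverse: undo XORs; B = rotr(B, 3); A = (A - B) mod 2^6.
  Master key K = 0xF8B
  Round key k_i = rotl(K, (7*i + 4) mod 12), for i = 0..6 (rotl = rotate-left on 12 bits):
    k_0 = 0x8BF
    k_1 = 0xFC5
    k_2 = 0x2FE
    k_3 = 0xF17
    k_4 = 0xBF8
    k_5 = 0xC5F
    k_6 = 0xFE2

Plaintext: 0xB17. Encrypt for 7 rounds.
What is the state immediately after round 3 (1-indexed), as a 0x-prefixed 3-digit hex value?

0xCEC

s_0 = plaintext = 0xB17
s_1 = Round(s_0, k_0) = 0xF18
s_2 = Round(s_1, k_1) = 0x47C
s_3 = Round(s_2, k_2) = 0xCEC
s_4 = Round(s_3, k_3) = 0x219
s_5 = Round(s_4, k_4) = 0x664
s_6 = Round(s_5, k_5) = 0x895
s_7 = Round(s_6, k_6) = 0x555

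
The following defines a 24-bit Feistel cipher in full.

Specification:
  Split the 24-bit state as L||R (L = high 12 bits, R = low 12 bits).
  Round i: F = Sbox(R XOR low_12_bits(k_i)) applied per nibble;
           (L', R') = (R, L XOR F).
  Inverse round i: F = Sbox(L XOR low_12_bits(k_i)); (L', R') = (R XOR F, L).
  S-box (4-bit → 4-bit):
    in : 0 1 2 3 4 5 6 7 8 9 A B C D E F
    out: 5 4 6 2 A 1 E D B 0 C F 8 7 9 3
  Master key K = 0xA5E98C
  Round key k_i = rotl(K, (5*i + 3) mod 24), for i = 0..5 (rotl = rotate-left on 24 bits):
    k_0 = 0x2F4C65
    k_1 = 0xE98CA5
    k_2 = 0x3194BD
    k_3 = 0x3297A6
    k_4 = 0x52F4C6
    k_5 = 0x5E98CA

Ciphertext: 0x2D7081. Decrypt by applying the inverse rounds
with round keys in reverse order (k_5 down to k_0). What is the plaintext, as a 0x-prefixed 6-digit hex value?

0xAA914E

s_0 = ciphertext = 0x2D7081
s_1 = InvRound(s_0, k_5) = 0xCC62D7
s_2 = InvRound(s_1, k_4) = 0x982CC6
s_3 = InvRound(s_2, k_3) = 0x5AC982
s_4 = InvRound(s_3, k_2) = 0xDC65AC
s_5 = InvRound(s_4, k_1) = 0x14EDC6
s_6 = InvRound(s_5, k_0) = 0xAA914E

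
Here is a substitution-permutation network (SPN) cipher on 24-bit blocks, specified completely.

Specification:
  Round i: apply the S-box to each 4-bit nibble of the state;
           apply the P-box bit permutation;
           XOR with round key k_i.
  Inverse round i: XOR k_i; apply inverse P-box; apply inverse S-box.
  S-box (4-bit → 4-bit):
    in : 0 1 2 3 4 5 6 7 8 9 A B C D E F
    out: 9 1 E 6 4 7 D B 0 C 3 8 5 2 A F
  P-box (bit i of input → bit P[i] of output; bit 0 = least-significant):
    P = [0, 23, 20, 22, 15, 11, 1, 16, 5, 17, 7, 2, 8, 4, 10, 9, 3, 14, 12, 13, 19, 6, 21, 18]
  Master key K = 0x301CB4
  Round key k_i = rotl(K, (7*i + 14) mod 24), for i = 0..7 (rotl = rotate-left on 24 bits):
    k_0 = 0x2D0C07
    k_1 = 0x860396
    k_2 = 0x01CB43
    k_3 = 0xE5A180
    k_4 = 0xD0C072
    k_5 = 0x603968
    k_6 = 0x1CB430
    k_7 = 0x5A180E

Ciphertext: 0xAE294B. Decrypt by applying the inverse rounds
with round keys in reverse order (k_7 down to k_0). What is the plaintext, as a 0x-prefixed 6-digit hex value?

0x537E61

s_0 = ciphertext = 0xAE294B
s_1 = InvRound(s_0, k_7) = 0x291B8F
s_2 = InvRound(s_1, k_6) = 0x90F6FC
s_3 = InvRound(s_2, k_5) = 0x4DF9A2
s_4 = InvRound(s_3, k_4) = 0x79A4E3
s_5 = InvRound(s_4, k_3) = 0x78C145
s_6 = InvRound(s_5, k_2) = 0xC8BB29
s_7 = InvRound(s_6, k_1) = 0x06DF50
s_8 = InvRound(s_7, k_0) = 0x537E61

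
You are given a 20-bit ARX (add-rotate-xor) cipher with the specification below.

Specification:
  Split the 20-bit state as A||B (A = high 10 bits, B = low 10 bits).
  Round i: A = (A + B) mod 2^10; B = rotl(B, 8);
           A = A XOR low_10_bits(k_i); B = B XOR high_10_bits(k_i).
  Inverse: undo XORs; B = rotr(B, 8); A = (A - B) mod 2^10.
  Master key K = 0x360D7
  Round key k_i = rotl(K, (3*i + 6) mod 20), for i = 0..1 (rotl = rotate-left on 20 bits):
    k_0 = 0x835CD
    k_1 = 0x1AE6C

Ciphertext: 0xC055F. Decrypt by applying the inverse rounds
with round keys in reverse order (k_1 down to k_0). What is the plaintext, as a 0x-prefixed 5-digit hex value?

s_0 = ciphertext = 0xC055F
s_1 = InvRound(s_0, k_1) = 0x270D1
s_2 = InvRound(s_1, k_0) = 0x77F72

0x77F72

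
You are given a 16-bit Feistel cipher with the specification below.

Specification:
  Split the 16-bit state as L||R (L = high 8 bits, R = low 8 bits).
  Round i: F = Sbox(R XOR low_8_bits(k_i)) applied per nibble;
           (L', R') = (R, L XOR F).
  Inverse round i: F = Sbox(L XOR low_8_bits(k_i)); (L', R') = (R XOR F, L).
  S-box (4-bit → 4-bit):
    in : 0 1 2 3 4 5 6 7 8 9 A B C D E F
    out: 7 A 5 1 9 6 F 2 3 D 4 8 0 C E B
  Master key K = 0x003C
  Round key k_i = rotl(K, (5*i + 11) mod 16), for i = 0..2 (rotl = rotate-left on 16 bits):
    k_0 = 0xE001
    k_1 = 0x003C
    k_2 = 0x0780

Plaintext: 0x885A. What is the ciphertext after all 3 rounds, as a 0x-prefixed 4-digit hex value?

0x9A44

s_0 = plaintext = 0x885A
s_1 = Round(s_0, k_0) = 0x5AE0
s_2 = Round(s_1, k_1) = 0xE09A
s_3 = Round(s_2, k_2) = 0x9A44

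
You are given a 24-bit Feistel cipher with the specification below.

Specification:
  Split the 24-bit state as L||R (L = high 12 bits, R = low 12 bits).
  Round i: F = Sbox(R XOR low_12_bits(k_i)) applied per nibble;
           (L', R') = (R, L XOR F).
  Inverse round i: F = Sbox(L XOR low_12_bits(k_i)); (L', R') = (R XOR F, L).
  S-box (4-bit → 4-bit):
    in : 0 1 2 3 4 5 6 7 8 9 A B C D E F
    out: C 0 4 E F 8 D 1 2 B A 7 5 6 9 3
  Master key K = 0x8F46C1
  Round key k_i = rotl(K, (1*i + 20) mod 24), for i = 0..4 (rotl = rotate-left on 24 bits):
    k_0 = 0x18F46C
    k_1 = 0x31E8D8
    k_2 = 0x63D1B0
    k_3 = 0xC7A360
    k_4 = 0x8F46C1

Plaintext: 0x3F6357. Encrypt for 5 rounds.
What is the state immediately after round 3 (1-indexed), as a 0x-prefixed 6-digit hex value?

s_0 = plaintext = 0x3F6357
s_1 = Round(s_0, k_0) = 0x357211
s_2 = Round(s_1, k_1) = 0x21190C
s_3 = Round(s_2, k_2) = 0x90C064
s_4 = Round(s_3, k_3) = 0x0647C3
s_5 = Round(s_4, k_4) = 0x7C30A0

0x90C064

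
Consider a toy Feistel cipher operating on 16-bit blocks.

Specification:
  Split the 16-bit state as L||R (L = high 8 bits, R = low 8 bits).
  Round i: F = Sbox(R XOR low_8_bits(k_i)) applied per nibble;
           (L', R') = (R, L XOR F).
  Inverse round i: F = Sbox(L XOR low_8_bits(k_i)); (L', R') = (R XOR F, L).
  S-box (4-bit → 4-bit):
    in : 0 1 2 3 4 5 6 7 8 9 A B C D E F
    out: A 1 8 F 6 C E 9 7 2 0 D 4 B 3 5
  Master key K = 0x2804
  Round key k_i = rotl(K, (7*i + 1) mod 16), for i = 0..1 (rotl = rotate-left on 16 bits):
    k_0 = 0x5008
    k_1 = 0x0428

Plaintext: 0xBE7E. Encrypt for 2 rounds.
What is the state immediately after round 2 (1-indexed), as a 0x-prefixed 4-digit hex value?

0x20D9

s_0 = plaintext = 0xBE7E
s_1 = Round(s_0, k_0) = 0x7E20
s_2 = Round(s_1, k_1) = 0x20D9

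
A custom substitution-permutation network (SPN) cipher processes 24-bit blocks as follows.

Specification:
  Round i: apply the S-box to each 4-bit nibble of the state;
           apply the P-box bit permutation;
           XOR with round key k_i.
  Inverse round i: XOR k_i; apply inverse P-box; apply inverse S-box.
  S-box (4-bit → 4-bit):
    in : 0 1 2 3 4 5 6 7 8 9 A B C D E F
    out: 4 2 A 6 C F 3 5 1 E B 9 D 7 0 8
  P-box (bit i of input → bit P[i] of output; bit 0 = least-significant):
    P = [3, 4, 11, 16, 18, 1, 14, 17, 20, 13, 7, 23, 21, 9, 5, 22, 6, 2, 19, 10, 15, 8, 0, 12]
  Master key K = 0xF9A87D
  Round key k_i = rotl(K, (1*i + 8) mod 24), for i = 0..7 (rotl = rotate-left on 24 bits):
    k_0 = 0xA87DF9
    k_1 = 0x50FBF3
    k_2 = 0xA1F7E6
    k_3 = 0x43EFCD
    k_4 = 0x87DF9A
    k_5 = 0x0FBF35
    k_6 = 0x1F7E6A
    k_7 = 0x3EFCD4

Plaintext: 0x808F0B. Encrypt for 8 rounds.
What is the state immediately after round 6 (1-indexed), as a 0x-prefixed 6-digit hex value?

s_0 = plaintext = 0x808F0B
s_1 = Round(s_0, k_0) = 0x01BDF1
s_2 = Round(s_1, k_1) = 0x22DB66
s_3 = Round(s_2, k_2) = 0x15E0D8
s_4 = Round(s_3, k_3) = 0x4FAA03
s_5 = Round(s_4, k_4) = 0x77A18B
s_6 = Round(s_5, k_5) = 0x621D7C
s_7 = Round(s_6, k_6) = 0x0A91E6
s_8 = Round(s_7, k_7) = 0x7EDAA9

0x621D7C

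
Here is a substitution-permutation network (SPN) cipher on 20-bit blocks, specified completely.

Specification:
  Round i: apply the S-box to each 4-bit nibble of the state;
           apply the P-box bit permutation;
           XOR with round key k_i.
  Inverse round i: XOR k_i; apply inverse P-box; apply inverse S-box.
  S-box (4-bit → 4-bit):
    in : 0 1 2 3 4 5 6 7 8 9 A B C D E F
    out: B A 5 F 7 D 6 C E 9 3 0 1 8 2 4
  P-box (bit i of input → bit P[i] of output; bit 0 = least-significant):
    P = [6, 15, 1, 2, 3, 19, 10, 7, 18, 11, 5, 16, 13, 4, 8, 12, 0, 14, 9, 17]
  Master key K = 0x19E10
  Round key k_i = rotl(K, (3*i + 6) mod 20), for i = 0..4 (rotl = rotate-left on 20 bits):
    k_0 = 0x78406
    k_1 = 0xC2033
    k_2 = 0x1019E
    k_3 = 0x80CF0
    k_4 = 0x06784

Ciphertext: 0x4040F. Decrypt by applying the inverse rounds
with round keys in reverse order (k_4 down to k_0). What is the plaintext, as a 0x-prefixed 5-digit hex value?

s_0 = ciphertext = 0x4040F
s_1 = InvRound(s_0, k_4) = 0x42C9F
s_2 = InvRound(s_1, k_3) = 0xCC2A5
s_3 = InvRound(s_2, k_2) = 0x465A6
s_4 = InvRound(s_3, k_1) = 0xA6B8D
s_5 = InvRound(s_4, k_0) = 0x42036

0x42036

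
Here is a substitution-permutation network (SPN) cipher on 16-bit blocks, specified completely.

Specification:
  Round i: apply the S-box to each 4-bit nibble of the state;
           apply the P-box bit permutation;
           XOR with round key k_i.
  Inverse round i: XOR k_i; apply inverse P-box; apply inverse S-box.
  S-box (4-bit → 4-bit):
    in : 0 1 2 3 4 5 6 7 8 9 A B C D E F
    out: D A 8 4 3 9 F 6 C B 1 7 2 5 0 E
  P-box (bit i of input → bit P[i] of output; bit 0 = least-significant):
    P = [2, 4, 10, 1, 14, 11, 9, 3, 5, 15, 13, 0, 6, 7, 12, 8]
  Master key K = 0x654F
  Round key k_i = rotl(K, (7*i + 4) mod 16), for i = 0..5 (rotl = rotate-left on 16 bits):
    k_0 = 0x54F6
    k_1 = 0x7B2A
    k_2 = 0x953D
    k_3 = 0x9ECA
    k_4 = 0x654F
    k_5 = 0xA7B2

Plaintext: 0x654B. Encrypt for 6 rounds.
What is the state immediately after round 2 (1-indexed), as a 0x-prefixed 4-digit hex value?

0xAC43

s_0 = plaintext = 0x654B
s_1 = Round(s_0, k_0) = 0x0903
s_2 = Round(s_1, k_1) = 0xAC43
s_3 = Round(s_2, k_2) = 0x597D
s_4 = Round(s_3, k_3) = 0x11AF
s_5 = Round(s_4, k_4) = 0xA0DC
s_6 = Round(s_5, k_5) = 0xC5C3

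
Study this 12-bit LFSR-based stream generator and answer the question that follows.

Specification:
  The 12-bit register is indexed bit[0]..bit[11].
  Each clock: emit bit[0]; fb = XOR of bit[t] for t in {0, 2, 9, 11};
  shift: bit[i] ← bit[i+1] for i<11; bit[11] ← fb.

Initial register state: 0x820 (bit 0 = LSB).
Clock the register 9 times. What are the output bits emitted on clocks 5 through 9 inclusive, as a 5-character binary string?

01000

reg_0 = 0x820
clock 1: out=0, reg = 0xC10
clock 2: out=0, reg = 0xE08
clock 3: out=0, reg = 0x704
clock 4: out=0, reg = 0x382
clock 5: out=0, reg = 0x9C1
clock 6: out=1, reg = 0x4E0
clock 7: out=0, reg = 0x270
clock 8: out=0, reg = 0x938
clock 9: out=0, reg = 0xC9C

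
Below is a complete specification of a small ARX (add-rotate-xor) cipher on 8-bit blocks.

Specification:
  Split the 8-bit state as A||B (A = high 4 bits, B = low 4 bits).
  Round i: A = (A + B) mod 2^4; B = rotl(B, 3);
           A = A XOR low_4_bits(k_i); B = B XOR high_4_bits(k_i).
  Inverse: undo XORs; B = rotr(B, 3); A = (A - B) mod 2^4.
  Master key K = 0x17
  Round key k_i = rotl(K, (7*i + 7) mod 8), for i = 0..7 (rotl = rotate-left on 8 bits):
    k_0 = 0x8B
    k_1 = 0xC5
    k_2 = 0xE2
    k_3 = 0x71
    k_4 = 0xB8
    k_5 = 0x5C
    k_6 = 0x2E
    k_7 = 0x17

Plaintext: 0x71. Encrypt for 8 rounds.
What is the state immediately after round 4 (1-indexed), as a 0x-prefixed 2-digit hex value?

s_0 = plaintext = 0x71
s_1 = Round(s_0, k_0) = 0x30
s_2 = Round(s_1, k_1) = 0x6C
s_3 = Round(s_2, k_2) = 0x08
s_4 = Round(s_3, k_3) = 0x93
s_5 = Round(s_4, k_4) = 0x42
s_6 = Round(s_5, k_5) = 0xA4
s_7 = Round(s_6, k_6) = 0x00
s_8 = Round(s_7, k_7) = 0x71

0x93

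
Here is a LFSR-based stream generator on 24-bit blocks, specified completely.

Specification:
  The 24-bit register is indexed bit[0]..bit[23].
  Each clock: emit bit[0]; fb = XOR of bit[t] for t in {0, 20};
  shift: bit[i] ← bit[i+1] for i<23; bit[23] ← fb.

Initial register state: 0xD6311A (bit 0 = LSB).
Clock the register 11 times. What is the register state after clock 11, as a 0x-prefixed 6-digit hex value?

0xECFAC6

reg_0 = 0xD6311A
clock 1: out=0, reg = 0xEB188D
clock 2: out=1, reg = 0xF58C46
clock 3: out=0, reg = 0xFAC623
clock 4: out=1, reg = 0x7D6311
clock 5: out=1, reg = 0x3EB188
clock 6: out=0, reg = 0x9F58C4
clock 7: out=0, reg = 0xCFAC62
clock 8: out=0, reg = 0x67D631
clock 9: out=1, reg = 0xB3EB18
clock 10: out=0, reg = 0xD9F58C
clock 11: out=0, reg = 0xECFAC6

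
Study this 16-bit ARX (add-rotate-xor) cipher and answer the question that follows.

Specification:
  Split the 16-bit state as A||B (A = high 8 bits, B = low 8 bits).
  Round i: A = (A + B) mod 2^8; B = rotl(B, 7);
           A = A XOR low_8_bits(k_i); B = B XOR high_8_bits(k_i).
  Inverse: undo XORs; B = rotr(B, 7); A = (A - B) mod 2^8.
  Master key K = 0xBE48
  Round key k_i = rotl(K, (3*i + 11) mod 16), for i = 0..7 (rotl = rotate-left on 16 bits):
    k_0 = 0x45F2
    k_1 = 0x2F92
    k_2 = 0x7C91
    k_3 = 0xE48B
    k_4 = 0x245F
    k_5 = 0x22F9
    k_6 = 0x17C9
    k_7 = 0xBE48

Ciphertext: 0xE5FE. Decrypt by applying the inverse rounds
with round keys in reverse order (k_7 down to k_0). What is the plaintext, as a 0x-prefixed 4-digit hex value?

0x575C

s_0 = ciphertext = 0xE5FE
s_1 = InvRound(s_0, k_7) = 0x2D80
s_2 = InvRound(s_1, k_6) = 0xB52F
s_3 = InvRound(s_2, k_5) = 0x321A
s_4 = InvRound(s_3, k_4) = 0xF17C
s_5 = InvRound(s_4, k_3) = 0x4931
s_6 = InvRound(s_5, k_2) = 0x3E9A
s_7 = InvRound(s_6, k_1) = 0x416B
s_8 = InvRound(s_7, k_0) = 0x575C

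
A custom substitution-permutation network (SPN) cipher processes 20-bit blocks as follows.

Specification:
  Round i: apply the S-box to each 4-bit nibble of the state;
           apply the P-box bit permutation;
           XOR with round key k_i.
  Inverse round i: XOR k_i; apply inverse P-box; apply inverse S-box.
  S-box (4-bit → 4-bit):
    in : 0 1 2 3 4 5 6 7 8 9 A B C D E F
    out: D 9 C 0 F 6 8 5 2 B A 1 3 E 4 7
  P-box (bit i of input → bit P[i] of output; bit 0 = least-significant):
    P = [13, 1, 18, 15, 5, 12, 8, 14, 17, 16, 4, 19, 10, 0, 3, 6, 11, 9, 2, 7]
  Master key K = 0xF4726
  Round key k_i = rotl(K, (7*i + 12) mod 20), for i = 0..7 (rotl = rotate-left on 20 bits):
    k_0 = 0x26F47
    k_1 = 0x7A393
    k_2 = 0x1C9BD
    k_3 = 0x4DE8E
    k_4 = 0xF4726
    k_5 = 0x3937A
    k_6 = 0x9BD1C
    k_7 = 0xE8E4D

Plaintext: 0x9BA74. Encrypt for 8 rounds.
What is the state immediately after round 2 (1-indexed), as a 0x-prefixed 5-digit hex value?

0x9AC84

s_0 = plaintext = 0x9BA74
s_1 = Round(s_0, k_0) = 0xFC0E5
s_2 = Round(s_1, k_1) = 0x9AC84
s_3 = Round(s_2, k_2) = 0x6737E
s_4 = Round(s_3, k_3) = 0x0DB26
s_5 = Round(s_4, k_4) = 0xD8EEB
s_6 = Round(s_5, k_5) = 0x3B0EF
s_7 = Round(s_6, k_6) = 0x7980E
s_8 = Round(s_7, k_7) = 0xBC328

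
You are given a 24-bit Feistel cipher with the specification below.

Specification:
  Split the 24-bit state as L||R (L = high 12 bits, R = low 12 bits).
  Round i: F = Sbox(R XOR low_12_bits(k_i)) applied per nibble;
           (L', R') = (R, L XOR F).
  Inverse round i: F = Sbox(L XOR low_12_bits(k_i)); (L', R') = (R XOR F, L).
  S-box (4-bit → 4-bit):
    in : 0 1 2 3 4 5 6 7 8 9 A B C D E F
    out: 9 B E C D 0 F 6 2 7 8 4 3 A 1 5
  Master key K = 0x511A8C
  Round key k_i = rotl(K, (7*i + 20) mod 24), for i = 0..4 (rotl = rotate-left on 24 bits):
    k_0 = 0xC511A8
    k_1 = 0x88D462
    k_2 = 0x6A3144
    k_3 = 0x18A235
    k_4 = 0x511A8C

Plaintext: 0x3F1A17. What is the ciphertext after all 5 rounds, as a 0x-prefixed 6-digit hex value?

0xA1689F

s_0 = plaintext = 0x3F1A17
s_1 = Round(s_0, k_0) = 0xA177B4
s_2 = Round(s_1, k_1) = 0x7B46B8
s_3 = Round(s_2, k_2) = 0x6B81E7
s_4 = Round(s_3, k_3) = 0x1E7A16
s_5 = Round(s_4, k_4) = 0xA1689F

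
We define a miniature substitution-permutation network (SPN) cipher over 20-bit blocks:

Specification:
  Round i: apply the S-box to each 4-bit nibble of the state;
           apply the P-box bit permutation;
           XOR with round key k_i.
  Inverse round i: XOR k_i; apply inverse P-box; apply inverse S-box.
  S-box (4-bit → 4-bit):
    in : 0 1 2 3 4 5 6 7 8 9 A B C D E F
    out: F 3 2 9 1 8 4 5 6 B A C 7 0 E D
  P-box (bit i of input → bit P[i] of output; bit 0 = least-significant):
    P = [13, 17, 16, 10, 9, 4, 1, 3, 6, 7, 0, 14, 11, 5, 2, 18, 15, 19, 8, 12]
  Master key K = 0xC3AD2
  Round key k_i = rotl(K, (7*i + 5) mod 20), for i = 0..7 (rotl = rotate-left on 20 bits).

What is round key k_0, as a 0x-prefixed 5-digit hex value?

0x75A58

K = 0xC3AD2
k_0 = rotl(K, (7*0+5) mod 20) = rotl(K, 5) = 0x75A58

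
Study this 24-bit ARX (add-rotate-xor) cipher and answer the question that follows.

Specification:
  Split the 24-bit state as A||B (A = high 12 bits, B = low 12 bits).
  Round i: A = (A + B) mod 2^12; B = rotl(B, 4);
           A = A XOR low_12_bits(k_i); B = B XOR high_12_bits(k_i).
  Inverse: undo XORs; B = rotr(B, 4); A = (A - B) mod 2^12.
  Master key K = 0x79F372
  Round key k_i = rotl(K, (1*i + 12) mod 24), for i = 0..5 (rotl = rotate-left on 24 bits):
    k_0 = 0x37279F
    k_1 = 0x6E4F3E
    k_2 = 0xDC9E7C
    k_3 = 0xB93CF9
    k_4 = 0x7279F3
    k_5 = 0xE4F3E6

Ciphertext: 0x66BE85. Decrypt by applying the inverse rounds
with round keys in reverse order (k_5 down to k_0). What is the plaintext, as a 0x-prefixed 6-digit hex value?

s_0 = ciphertext = 0x66BE85
s_1 = InvRound(s_0, k_5) = 0xB81A0C
s_2 = InvRound(s_1, k_4) = 0x6A0BD2
s_3 = InvRound(s_2, k_3) = 0x955104
s_4 = InvRound(s_3, k_2) = 0x95DDCC
s_5 = InvRound(s_4, k_1) = 0xDB18B2
s_6 = InvRound(s_5, k_0) = 0x9720BC

0x9720BC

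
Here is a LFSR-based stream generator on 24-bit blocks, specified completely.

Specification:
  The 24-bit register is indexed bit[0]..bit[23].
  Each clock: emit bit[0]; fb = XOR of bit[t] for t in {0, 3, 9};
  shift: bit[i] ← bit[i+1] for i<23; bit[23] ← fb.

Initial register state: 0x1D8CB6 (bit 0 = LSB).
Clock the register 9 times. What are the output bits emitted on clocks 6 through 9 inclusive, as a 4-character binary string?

1010

reg_0 = 0x1D8CB6
clock 1: out=0, reg = 0x0EC65B
clock 2: out=1, reg = 0x87632D
clock 3: out=1, reg = 0xC3B196
clock 4: out=0, reg = 0x61D8CB
clock 5: out=1, reg = 0x30EC65
clock 6: out=1, reg = 0x987632
clock 7: out=0, reg = 0xCC3B19
clock 8: out=1, reg = 0xE61D8C
clock 9: out=0, reg = 0xF30EC6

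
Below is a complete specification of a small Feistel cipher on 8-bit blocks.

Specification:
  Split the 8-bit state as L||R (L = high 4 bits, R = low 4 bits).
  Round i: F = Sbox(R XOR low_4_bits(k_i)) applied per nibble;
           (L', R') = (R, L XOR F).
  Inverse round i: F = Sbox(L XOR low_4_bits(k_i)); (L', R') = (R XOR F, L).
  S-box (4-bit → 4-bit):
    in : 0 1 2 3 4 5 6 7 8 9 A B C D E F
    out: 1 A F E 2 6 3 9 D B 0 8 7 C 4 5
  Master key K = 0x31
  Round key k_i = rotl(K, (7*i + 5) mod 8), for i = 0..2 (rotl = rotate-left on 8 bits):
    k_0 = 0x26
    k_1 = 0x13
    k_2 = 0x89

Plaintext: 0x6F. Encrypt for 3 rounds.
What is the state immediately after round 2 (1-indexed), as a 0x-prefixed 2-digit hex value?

s_0 = plaintext = 0x6F
s_1 = Round(s_0, k_0) = 0xFD
s_2 = Round(s_1, k_1) = 0xDB
s_3 = Round(s_2, k_2) = 0xB2

0xDB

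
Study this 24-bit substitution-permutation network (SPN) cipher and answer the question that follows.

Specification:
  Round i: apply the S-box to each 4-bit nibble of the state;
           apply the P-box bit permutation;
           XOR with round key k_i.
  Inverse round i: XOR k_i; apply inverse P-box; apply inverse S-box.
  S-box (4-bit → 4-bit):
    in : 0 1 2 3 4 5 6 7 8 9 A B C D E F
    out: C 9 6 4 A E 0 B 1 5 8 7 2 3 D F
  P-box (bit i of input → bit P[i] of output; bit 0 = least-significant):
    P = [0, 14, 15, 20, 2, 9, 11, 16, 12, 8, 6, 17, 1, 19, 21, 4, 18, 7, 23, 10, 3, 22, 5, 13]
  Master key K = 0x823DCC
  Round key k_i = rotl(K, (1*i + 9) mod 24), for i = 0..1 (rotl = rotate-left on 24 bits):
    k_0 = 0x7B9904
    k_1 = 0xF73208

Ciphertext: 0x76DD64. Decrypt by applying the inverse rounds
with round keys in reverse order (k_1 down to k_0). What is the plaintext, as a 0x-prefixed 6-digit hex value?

0x027FF5

s_0 = ciphertext = 0x76DD64
s_1 = InvRound(s_0, k_1) = 0xE062F2
s_2 = InvRound(s_1, k_0) = 0x027FF5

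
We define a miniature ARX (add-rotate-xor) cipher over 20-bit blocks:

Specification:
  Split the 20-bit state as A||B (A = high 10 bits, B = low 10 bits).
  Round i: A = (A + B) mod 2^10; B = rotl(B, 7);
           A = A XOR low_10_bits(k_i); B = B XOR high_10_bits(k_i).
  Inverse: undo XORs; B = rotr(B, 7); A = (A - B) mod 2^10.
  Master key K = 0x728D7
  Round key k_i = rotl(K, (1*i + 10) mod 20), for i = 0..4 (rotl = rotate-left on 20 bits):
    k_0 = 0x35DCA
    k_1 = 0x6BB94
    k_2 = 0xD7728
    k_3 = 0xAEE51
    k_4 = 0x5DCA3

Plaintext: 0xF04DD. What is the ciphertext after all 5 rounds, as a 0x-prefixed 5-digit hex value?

s_0 = plaintext = 0xF04DD
s_1 = Round(s_0, k_0) = 0x5524C
s_2 = Round(s_1, k_1) = 0x0D3E7
s_3 = Round(s_2, k_2) = 0xCCCA1
s_4 = Round(s_3, k_3) = 0x6162F
s_5 = Round(s_4, k_4) = 0xC5EB2

0xC5EB2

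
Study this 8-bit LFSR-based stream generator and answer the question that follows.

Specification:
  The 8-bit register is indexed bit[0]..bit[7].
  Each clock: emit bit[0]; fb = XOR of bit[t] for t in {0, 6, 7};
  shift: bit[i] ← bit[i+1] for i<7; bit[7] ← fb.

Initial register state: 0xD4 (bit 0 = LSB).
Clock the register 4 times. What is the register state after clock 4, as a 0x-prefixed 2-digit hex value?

0xAD

reg_0 = 0xD4
clock 1: out=0, reg = 0x6A
clock 2: out=0, reg = 0xB5
clock 3: out=1, reg = 0x5A
clock 4: out=0, reg = 0xAD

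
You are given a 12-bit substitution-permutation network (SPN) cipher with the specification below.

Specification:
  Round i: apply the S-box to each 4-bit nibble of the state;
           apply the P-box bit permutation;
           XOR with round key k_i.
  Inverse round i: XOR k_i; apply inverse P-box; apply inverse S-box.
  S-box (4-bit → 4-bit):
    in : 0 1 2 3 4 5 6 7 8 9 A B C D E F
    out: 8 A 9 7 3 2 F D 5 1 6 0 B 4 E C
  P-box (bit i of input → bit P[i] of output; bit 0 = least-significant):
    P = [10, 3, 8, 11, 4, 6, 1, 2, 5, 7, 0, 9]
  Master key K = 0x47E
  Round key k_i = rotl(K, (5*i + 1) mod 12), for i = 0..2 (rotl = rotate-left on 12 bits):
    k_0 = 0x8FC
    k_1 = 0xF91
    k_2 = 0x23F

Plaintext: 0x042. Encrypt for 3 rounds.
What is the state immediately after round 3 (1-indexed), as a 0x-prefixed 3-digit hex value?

0x1A1

s_0 = plaintext = 0x042
s_1 = Round(s_0, k_0) = 0x6AC
s_2 = Round(s_1, k_1) = 0x17A
s_3 = Round(s_2, k_2) = 0x1A1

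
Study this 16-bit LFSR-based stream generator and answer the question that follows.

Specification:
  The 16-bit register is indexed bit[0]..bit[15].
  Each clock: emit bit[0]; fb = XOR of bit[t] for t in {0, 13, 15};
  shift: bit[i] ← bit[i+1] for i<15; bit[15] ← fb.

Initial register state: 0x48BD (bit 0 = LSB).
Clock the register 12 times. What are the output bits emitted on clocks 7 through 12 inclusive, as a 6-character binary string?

010001

reg_0 = 0x48BD
clock 1: out=1, reg = 0xA45E
clock 2: out=0, reg = 0x522F
clock 3: out=1, reg = 0xA917
clock 4: out=1, reg = 0xD48B
clock 5: out=1, reg = 0x6A45
clock 6: out=1, reg = 0x3522
clock 7: out=0, reg = 0x9A91
clock 8: out=1, reg = 0x4D48
clock 9: out=0, reg = 0x26A4
clock 10: out=0, reg = 0x9352
clock 11: out=0, reg = 0xC9A9
clock 12: out=1, reg = 0x64D4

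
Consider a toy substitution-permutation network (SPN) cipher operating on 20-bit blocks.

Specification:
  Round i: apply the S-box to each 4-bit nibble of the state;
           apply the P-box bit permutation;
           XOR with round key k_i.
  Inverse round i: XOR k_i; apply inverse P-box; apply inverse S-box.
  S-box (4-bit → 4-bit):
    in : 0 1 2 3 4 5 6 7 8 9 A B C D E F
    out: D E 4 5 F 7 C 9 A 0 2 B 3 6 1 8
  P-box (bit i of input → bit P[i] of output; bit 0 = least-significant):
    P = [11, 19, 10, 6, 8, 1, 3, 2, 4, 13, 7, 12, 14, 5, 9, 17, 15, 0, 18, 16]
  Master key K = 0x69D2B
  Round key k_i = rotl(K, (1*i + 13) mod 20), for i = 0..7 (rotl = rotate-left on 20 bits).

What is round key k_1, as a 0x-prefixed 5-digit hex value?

0xADA74

K = 0x69D2B
k_0 = rotl(K, (1*0+13) mod 20) = rotl(K, 13) = 0x56D3A
k_1 = rotl(K, (1*1+13) mod 20) = rotl(K, 14) = 0xADA74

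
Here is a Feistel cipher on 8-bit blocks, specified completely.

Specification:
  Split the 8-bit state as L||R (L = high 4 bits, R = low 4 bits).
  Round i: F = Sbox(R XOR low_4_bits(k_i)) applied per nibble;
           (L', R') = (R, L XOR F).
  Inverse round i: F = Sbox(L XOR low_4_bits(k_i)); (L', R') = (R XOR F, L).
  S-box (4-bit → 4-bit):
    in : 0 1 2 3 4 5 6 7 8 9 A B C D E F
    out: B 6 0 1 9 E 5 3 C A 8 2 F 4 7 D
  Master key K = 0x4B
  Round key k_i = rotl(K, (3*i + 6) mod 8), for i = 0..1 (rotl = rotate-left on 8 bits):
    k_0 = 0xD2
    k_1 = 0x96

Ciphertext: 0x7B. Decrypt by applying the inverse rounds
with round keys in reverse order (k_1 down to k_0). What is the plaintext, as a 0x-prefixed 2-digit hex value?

0xAD

s_0 = ciphertext = 0x7B
s_1 = InvRound(s_0, k_1) = 0xD7
s_2 = InvRound(s_1, k_0) = 0xAD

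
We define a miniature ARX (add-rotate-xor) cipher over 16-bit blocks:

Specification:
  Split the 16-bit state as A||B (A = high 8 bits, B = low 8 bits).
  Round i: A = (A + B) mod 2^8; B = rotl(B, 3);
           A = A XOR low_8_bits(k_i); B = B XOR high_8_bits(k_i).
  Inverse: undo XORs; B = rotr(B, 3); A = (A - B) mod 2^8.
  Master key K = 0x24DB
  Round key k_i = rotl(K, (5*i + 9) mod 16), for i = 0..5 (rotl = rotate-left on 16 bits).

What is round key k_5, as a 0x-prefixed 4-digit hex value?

K = 0x24DB
k_0 = rotl(K, (5*0+9) mod 16) = rotl(K, 9) = 0xB649
k_1 = rotl(K, (5*1+9) mod 16) = rotl(K, 14) = 0xC936
k_2 = rotl(K, (5*2+9) mod 16) = rotl(K, 3) = 0x26D9
k_3 = rotl(K, (5*3+9) mod 16) = rotl(K, 8) = 0xDB24
k_4 = rotl(K, (5*4+9) mod 16) = rotl(K, 13) = 0x649B
k_5 = rotl(K, (5*5+9) mod 16) = rotl(K, 2) = 0x936C

0x936C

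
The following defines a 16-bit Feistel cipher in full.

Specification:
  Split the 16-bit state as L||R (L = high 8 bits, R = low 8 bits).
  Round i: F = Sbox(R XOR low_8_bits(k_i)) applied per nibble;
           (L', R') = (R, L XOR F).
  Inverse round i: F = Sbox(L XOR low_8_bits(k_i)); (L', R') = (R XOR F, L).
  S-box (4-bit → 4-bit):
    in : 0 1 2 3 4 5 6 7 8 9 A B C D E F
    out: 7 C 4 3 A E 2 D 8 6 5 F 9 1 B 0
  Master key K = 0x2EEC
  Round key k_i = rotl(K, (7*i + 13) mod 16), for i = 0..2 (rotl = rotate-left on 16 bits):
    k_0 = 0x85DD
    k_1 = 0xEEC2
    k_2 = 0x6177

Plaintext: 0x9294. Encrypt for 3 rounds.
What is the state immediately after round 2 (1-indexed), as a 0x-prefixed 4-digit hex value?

0x3496

s_0 = plaintext = 0x9294
s_1 = Round(s_0, k_0) = 0x9434
s_2 = Round(s_1, k_1) = 0x3496
s_3 = Round(s_2, k_2) = 0x9688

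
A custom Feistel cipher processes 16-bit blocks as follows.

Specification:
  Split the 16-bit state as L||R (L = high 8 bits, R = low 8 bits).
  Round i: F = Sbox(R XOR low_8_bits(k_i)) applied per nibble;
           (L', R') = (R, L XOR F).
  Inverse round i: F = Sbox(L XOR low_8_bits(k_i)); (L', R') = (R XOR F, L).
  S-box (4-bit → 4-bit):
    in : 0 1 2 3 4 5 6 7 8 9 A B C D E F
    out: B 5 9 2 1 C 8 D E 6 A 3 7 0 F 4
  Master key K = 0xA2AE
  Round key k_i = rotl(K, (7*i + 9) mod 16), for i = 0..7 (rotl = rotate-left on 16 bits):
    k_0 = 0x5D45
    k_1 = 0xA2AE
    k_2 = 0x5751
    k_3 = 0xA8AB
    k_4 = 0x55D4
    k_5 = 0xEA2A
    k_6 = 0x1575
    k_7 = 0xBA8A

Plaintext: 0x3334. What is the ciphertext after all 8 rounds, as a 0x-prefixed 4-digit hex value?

0xAA04

s_0 = plaintext = 0x3334
s_1 = Round(s_0, k_0) = 0x34E6
s_2 = Round(s_1, k_1) = 0xE62A
s_3 = Round(s_2, k_2) = 0x2A35
s_4 = Round(s_3, k_3) = 0x3545
s_5 = Round(s_4, k_4) = 0x4550
s_6 = Round(s_5, k_5) = 0x509F
s_7 = Round(s_6, k_6) = 0x9FAA
s_8 = Round(s_7, k_7) = 0xAA04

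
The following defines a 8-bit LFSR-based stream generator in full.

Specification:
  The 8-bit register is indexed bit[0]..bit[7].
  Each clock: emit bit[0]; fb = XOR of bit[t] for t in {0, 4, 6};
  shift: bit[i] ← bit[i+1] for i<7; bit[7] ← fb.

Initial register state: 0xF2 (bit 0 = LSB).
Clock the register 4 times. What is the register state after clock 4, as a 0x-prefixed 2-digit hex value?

reg_0 = 0xF2
clock 1: out=0, reg = 0x79
clock 2: out=1, reg = 0xBC
clock 3: out=0, reg = 0xDE
clock 4: out=0, reg = 0x6F

0x6F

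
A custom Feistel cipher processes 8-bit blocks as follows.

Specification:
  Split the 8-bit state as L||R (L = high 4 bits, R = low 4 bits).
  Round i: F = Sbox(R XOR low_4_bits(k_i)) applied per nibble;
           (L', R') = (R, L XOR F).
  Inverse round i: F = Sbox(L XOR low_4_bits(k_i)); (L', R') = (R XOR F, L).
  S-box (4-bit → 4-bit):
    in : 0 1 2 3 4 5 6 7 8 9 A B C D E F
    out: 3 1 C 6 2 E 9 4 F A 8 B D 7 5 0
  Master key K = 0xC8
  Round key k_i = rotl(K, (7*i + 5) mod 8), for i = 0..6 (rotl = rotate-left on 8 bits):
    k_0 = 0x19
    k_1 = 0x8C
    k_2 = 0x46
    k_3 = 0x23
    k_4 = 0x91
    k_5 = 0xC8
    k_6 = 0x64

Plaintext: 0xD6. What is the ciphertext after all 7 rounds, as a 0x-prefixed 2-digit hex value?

s_0 = plaintext = 0xD6
s_1 = Round(s_0, k_0) = 0x6D
s_2 = Round(s_1, k_1) = 0xD7
s_3 = Round(s_2, k_2) = 0x7C
s_4 = Round(s_3, k_3) = 0xC7
s_5 = Round(s_4, k_4) = 0x75
s_6 = Round(s_5, k_5) = 0x50
s_7 = Round(s_6, k_6) = 0x07

0x07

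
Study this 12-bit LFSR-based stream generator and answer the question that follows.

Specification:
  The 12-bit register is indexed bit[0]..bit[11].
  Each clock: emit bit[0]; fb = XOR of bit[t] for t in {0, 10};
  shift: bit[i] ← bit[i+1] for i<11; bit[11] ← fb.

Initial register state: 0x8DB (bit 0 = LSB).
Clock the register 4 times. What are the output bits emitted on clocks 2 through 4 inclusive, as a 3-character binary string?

reg_0 = 0x8DB
clock 1: out=1, reg = 0xC6D
clock 2: out=1, reg = 0x636
clock 3: out=0, reg = 0xB1B
clock 4: out=1, reg = 0xD8D

101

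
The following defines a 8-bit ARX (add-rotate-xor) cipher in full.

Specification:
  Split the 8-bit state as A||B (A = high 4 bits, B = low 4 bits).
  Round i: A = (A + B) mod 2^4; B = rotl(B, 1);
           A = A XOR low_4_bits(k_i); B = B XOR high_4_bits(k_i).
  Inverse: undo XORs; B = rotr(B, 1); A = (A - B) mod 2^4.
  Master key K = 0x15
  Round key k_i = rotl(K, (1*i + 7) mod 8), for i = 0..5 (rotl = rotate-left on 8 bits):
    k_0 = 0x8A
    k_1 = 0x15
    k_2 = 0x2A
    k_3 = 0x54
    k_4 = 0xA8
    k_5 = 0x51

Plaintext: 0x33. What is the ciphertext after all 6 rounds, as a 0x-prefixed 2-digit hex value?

s_0 = plaintext = 0x33
s_1 = Round(s_0, k_0) = 0xCE
s_2 = Round(s_1, k_1) = 0xFC
s_3 = Round(s_2, k_2) = 0x1B
s_4 = Round(s_3, k_3) = 0x82
s_5 = Round(s_4, k_4) = 0x2E
s_6 = Round(s_5, k_5) = 0x18

0x18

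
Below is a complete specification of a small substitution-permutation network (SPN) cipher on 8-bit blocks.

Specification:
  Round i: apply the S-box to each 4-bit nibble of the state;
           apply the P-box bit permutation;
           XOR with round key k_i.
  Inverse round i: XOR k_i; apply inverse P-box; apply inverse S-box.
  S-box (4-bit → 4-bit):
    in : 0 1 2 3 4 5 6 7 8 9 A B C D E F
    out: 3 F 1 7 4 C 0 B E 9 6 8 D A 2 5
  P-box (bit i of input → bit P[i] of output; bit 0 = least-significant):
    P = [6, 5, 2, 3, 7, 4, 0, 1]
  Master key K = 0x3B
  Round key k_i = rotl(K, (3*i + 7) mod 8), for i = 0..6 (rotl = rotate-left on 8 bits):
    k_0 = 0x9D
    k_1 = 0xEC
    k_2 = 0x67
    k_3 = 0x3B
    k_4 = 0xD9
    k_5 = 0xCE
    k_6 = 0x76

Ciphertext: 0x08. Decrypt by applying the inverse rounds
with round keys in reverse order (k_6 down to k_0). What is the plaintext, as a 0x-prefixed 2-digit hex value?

s_0 = ciphertext = 0x08
s_1 = InvRound(s_0, k_6) = 0xD1
s_2 = InvRound(s_1, k_5) = 0x85
s_3 = InvRound(s_2, k_4) = 0xEC
s_4 = InvRound(s_3, k_3) = 0x1F
s_5 = InvRound(s_4, k_2) = 0xE7
s_6 = InvRound(s_5, k_1) = 0x5B
s_7 = InvRound(s_6, k_0) = 0x9F

0x9F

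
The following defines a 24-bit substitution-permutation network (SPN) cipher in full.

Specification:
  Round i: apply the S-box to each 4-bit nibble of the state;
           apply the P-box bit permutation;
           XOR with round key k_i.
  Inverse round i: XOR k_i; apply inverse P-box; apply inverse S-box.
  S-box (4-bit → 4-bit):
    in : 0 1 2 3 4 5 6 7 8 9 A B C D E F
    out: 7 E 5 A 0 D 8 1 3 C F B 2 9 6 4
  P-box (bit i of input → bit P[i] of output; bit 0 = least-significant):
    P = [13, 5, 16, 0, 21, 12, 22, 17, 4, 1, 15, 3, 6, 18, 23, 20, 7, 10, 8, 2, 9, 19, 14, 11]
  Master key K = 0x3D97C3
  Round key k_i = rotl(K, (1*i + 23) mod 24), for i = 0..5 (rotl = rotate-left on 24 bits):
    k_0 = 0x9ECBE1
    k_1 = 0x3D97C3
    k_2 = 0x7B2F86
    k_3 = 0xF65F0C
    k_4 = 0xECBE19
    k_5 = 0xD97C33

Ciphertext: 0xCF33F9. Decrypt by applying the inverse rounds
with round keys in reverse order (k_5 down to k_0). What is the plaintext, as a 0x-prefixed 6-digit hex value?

s_0 = ciphertext = 0xCF33F9
s_1 = InvRound(s_0, k_5) = 0x50B364
s_2 = InvRound(s_1, k_4) = 0x31AD73
s_3 = InvRound(s_2, k_3) = 0x260A1A
s_4 = InvRound(s_3, k_2) = 0xCA3DF2
s_5 = InvRound(s_4, k_1) = 0xD4125A
s_6 = InvRound(s_5, k_0) = 0x124A13

0x124A13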